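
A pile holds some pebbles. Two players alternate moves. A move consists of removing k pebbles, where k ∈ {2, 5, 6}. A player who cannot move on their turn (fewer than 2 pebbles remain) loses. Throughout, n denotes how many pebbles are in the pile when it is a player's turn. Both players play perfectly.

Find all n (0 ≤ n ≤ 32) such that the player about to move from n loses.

0, 1, 4, 8, 11, 12, 15, 19, 22, 23, 26, 30

Compute win/loss labels from the base case upward. A position with no move is L. Any other position is W if it can reach an L in one move, else L.
n=0: no move → L
n=1: no move → L
n=2: can move to 0, which is L ⇒ W
n=3: can move to 1, which is L ⇒ W
n=4: the only move is to 2(W), a W ⇒ L
n=5: can move to 0, which is L ⇒ W
n=6: can move to 4, which is L ⇒ W
n=7: can move to 1, which is L ⇒ W
n=8: moves to 6(W), 3(W), 2(W); every one is W ⇒ L
n=9: can move to 4, which is L ⇒ W
n=10: can move to 8, which is L ⇒ W
n=11: moves to 9(W), 6(W), 5(W); every one is W ⇒ L
n=12: moves to 10(W), 7(W), 6(W); every one is W ⇒ L
n=13: can move to 11, which is L ⇒ W
n=14: can move to 12, which is L ⇒ W
n=15: moves to 13(W), 10(W), 9(W); every one is W ⇒ L
n=16: can move to 11, which is L ⇒ W
n=17: can move to 15, which is L ⇒ W
n=18: can move to 12, which is L ⇒ W
n=19: moves to 17(W), 14(W), 13(W); every one is W ⇒ L
n=20: can move to 15, which is L ⇒ W
n=21: can move to 19, which is L ⇒ W
n=22: moves to 20(W), 17(W), 16(W); every one is W ⇒ L
n=23: moves to 21(W), 18(W), 17(W); every one is W ⇒ L
n=24: can move to 22, which is L ⇒ W
n=25: can move to 23, which is L ⇒ W
n=26: moves to 24(W), 21(W), 20(W); every one is W ⇒ L
n=27: can move to 22, which is L ⇒ W
n=28: can move to 26, which is L ⇒ W
n=29: can move to 23, which is L ⇒ W
n=30: moves to 28(W), 25(W), 24(W); every one is W ⇒ L
n=31: can move to 26, which is L ⇒ W
n=32: can move to 30, which is L ⇒ W
Reading off the rows marked L gives the requested list; there are 12 such values of n.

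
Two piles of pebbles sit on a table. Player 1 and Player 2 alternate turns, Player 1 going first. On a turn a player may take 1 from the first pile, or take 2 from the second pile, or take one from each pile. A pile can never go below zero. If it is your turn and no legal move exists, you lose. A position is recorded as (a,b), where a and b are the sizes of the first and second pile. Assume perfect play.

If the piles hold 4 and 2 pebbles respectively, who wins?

Use the standard recursion: the mover loses at a terminal position; elsewhere, the mover wins exactly when some move hands the opponent an L position.
No move ever increases a pile, so every position that can arise here has a ≤ 4 and b ≤ 2; it is enough to label the cells with 0 ≤ a ≤ 4 and 0 ≤ b ≤ 2.
Every move lowers a or b (never raises either), so fill the grid row by row in increasing a, and left to right within a row: each cell's successors are then already labelled.
      b=0  b=1  b=2
a=0:    L    L    W
a=1:    W    W    W
a=2:    L    L    W
a=3:    W    W    W
a=4:    L    L    W
Cells with no legal move (terminal, hence L): (0,0), (0,1).
The remaining L cells, each justified by listing all of its moves:
(2,0): the only move is to (1,0)(W), a W ⇒ L
(2,1): moves to (1,1)(W), (1,0)(W); every one is W ⇒ L
(4,0): the only move is to (3,0)(W), a W ⇒ L
(4,1): moves to (3,1)(W), (3,0)(W); every one is W ⇒ L
Every other cell has at least one move into one of the L cells above, so it is W.
The starting position (4,2) is W: Player 1 should move to (4,0), handing over an L position.

Player 1 wins.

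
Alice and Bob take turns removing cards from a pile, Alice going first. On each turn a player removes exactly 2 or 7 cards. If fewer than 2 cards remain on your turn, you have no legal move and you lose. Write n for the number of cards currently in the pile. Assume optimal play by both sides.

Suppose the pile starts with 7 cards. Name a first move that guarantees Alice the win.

Remove 2, leaving 5.

Positions with no move are L. A position that does have a move is losing for the player to move precisely when every available move leads to a winning position for the opponent. Fill in the labels:
n=0: no move → L
n=1: no move → L
n=2: reaches L-position 0 → W
n=3: reaches L-position 1 → W
n=4: only reaches 2(W), which is W → L
n=5: only reaches 3(W), which is W → L
n=6: reaches L-position 4 → W
n=7: reaches L-position 5 → W
From 7, the L positions reachable in one move are: 5, 0. Any move reaching one of these is winning.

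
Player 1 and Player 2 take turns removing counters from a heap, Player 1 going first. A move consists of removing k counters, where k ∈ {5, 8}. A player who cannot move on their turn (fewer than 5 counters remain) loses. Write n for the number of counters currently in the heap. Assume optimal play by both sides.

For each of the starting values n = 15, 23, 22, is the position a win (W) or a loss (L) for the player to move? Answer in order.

Compute win/loss labels from the base case upward. A position with no move is L. Any other position is W if it can reach an L in one move, else L.
n=0: no move → L
n=1: no move → L
n=2: no move → L
n=3: no move → L
n=4: no move → L
n=5: W (go to 0, an L position)
n=6: W (go to 1, an L position)
n=7: W (go to 2, an L position)
n=8: W (go to 3, an L position)
n=9: W (go to 4, an L position)
n=10: W (go to 2, an L position)
n=11: W (go to 3, an L position)
n=12: W (go to 4, an L position)
n=13: L (options 8(W), 5(W) are all W)
n=14: L (options 9(W), 6(W) are all W)
n=15: L (options 10(W), 7(W) are all W)
n=16: L (options 11(W), 8(W) are all W)
n=17: L (options 12(W), 9(W) are all W)
n=18: W (go to 13, an L position)
n=19: W (go to 14, an L position)
n=20: W (go to 15, an L position)
n=21: W (go to 16, an L position)
n=22: W (go to 17, an L position)
n=23: W (go to 15, an L position)

15: L, 23: W, 22: W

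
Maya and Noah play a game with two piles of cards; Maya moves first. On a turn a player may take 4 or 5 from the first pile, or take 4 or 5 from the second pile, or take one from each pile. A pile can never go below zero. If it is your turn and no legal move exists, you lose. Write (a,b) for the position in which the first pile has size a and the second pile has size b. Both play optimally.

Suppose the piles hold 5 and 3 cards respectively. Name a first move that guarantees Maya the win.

Move to (0,3).

Compute win/loss labels from the base case upward. A position with no move is L. Any other position is W if it can reach an L in one move, else L.
No move ever increases a pile, so every position that can arise here has a ≤ 5 and b ≤ 3; it is enough to label the cells with 0 ≤ a ≤ 5 and 0 ≤ b ≤ 3.
Every move lowers a or b (never raises either), so fill the grid row by row in increasing a, and left to right within a row: each cell's successors are then already labelled.
      b=0  b=1  b=2  b=3
a=0:    L    L    L    L
a=1:    L    W    W    W
a=2:    L    W    L    L
a=3:    L    W    L    W
a=4:    W    W    W    W
a=5:    W    W    W    W
Cells with no legal move (terminal, hence L): (0,0), (0,1), (0,2), (0,3), (1,0), (2,0), (3,0).
The remaining L cells, each justified by listing all of its moves:
(2,2): only reaches (1,1)(W), which is W → L
(2,3): only reaches (1,2)(W), which is W → L
(3,2): only reaches (2,1)(W), which is W → L
Every other cell has at least one move into one of the L cells above, so it is W.
From (5,3), the L positions reachable in one move are: (0,3).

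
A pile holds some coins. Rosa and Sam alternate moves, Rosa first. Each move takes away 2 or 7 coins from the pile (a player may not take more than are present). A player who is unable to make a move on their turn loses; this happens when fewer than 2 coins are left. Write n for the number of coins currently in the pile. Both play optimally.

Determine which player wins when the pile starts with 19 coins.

Sam wins.

Positions with no move are L. A position that does have a move is losing for the player to move precisely when every available move leads to a winning position for the opponent. Fill in the labels:
n=0: no move → L
n=1: no move → L
n=2: reaches L-position 0 → W
n=3: reaches L-position 1 → W
n=4: only reaches 2(W), which is W → L
n=5: only reaches 3(W), which is W → L
n=6: reaches L-position 4 → W
n=7: reaches L-position 5 → W
n=8: reaches L-position 1 → W
n=9: only reaches 7(W), 2(W), all W → L
n=10: only reaches 8(W), 3(W), all W → L
n=11: reaches L-position 9 → W
n=12: reaches L-position 10 → W
n=13: only reaches 11(W), 6(W), all W → L
n=14: only reaches 12(W), 7(W), all W → L
n=15: reaches L-position 13 → W
n=16: reaches L-position 14 → W
n=17: reaches L-position 10 → W
n=18: only reaches 16(W), 11(W), all W → L
n=19: only reaches 17(W), 12(W), all W → L
The starting position 19 is L: whatever Rosa does, the opponent receives a W position.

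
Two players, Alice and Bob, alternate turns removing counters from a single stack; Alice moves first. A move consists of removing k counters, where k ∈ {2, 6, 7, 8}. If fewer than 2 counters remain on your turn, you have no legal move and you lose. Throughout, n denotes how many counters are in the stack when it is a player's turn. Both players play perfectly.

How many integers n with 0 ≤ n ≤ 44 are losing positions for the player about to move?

14

Label each position W (a win for the player to move) or L (a loss). A position with no legal move is L; any other position is W exactly when some move reaches an L, and L when every move reaches a W.
n=0: no move → L
n=1: no move → L
n=2: can move to 0, which is L ⇒ W
n=3: can move to 1, which is L ⇒ W
n=4: the only move is to 2(W), a W ⇒ L
n=5: the only move is to 3(W), a W ⇒ L
n=6: can move to 4, which is L ⇒ W
n=7: can move to 5, which is L ⇒ W
n=8: can move to 1, which is L ⇒ W
n=9: can move to 1, which is L ⇒ W
n=10: can move to 4, which is L ⇒ W
n=11: can move to 5, which is L ⇒ W
n=12: can move to 5, which is L ⇒ W
n=13: can move to 5, which is L ⇒ W
n=14: moves to 12(W), 8(W), 7(W), 6(W); every one is W ⇒ L
n=15: moves to 13(W), 9(W), 8(W), 7(W); every one is W ⇒ L
n=16: can move to 14, which is L ⇒ W
n=17: can move to 15, which is L ⇒ W
n=18: moves to 16(W), 12(W), 11(W), 10(W); every one is W ⇒ L
n=19: moves to 17(W), 13(W), 12(W), 11(W); every one is W ⇒ L
n=20: can move to 18, which is L ⇒ W
n=21: can move to 19, which is L ⇒ W
n=22: can move to 15, which is L ⇒ W
n=23: can move to 15, which is L ⇒ W
n=24: can move to 18, which is L ⇒ W
n=25: can move to 19, which is L ⇒ W
n=26: can move to 19, which is L ⇒ W
n=27: can move to 19, which is L ⇒ W
n=28: moves to 26(W), 22(W), 21(W), 20(W); every one is W ⇒ L
n=29: moves to 27(W), 23(W), 22(W), 21(W); every one is W ⇒ L
n=30: can move to 28, which is L ⇒ W
n=31: can move to 29, which is L ⇒ W
n=32: moves to 30(W), 26(W), 25(W), 24(W); every one is W ⇒ L
n=33: moves to 31(W), 27(W), 26(W), 25(W); every one is W ⇒ L
n=34: can move to 32, which is L ⇒ W
n=35: can move to 33, which is L ⇒ W
n=36: can move to 29, which is L ⇒ W
n=37: can move to 29, which is L ⇒ W
n=38: can move to 32, which is L ⇒ W
n=39: can move to 33, which is L ⇒ W
n=40: can move to 33, which is L ⇒ W
n=41: can move to 33, which is L ⇒ W
n=42: moves to 40(W), 36(W), 35(W), 34(W); every one is W ⇒ L
n=43: moves to 41(W), 37(W), 36(W), 35(W); every one is W ⇒ L
n=44: can move to 42, which is L ⇒ W
L entries with 0 ≤ n ≤ 44: n = 0, 1, 4, 5, 14, 15, 18, 19, 28, 29, 32, 33, 42, 43; that makes 14.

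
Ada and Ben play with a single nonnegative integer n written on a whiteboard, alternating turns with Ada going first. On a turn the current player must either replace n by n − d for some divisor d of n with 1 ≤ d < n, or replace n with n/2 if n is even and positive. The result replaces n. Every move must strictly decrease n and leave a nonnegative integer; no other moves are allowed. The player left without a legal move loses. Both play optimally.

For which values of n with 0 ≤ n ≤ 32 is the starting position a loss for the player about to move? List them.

Build the W/L table. Terminal = L. A non-terminal position is W if it has a move to some L; otherwise it is L.
n=0: no move → L
n=1: no move → L
n=2: →1(L), so W
n=3: →2(W) only, which is W, so L
n=4: →3(L), so W
n=5: →4(W) only, which is W, so L
n=6: →3(L), so W
n=7: →6(W) only, which is W, so L
n=8: →7(L), so W
n=9: →6(W), 8(W) — all W, so L
n=10: →5(L), so W
n=11: →10(W) only, which is W, so L
n=12: →9(L), so W
n=13: →12(W) only, which is W, so L
n=14: →7(L), so W
n=15: →10(W), 12(W), 14(W) — all W, so L
n=16: →15(L), so W
n=17: →16(W) only, which is W, so L
n=18: →9(L), so W
n=19: →18(W) only, which is W, so L
n=20: →15(L), so W
n=21: →14(W), 18(W), 20(W) — all W, so L
n=22: →11(L), so W
n=23: →22(W) only, which is W, so L
n=24: →21(L), so W
n=25: →20(W), 24(W) — all W, so L
n=26: →13(L), so W
n=27: →18(W), 24(W), 26(W) — all W, so L
n=28: →21(L), so W
n=29: →28(W) only, which is W, so L
n=30: →15(L), so W
n=31: →30(W) only, which is W, so L
n=32: →31(L), so W
The losing starting values of n are exactly the entries labelled L in this table (17 of them).

0, 1, 3, 5, 7, 9, 11, 13, 15, 17, 19, 21, 23, 25, 27, 29, 31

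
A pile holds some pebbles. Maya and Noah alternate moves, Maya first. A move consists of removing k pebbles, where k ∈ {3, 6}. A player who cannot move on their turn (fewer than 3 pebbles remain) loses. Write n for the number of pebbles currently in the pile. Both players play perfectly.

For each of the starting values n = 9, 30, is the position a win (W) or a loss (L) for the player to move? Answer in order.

Compute win/loss labels from the base case upward. A position with no move is L. Any other position is W if it can reach an L in one move, else L.
n=0: no move → L
n=1: no move → L
n=2: no move → L
n=3: reaches L-position 0 → W
n=4: reaches L-position 1 → W
n=5: reaches L-position 2 → W
n=6: reaches L-position 0 → W
n=7: reaches L-position 1 → W
n=8: reaches L-position 2 → W
n=9: only reaches 6(W), 3(W), all W → L
n=10: only reaches 7(W), 4(W), all W → L
n=11: only reaches 8(W), 5(W), all W → L
n=12: reaches L-position 9 → W
n=13: reaches L-position 10 → W
n=14: reaches L-position 11 → W
n=15: reaches L-position 9 → W
n=16: reaches L-position 10 → W
n=17: reaches L-position 11 → W
n=18: only reaches 15(W), 12(W), all W → L
n=19: only reaches 16(W), 13(W), all W → L
n=20: only reaches 17(W), 14(W), all W → L
n=21: reaches L-position 18 → W
n=22: reaches L-position 19 → W
n=23: reaches L-position 20 → W
n=24: reaches L-position 18 → W
n=25: reaches L-position 19 → W
n=26: reaches L-position 20 → W
n=27: only reaches 24(W), 21(W), all W → L
n=28: only reaches 25(W), 22(W), all W → L
n=29: only reaches 26(W), 23(W), all W → L
n=30: reaches L-position 27 → W

9: L, 30: W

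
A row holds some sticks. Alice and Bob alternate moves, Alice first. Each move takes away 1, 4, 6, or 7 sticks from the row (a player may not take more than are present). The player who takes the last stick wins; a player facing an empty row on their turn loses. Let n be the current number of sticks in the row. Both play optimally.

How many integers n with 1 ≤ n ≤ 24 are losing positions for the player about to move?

7

Label each position W (a win for the player to move) or L (a loss). A position with no legal move is L; any other position is W exactly when some move reaches an L, and L when every move reaches a W.
n=0: no move → L
n=1: W (go to 0, an L position)
n=2: L (sole option 1(W) is W)
n=3: W (go to 2, an L position)
n=4: W (go to 0, an L position)
n=5: L (options 4(W), 1(W) are all W)
n=6: W (go to 5, an L position)
n=7: W (go to 0, an L position)
n=8: W (go to 2, an L position)
n=9: W (go to 5, an L position)
n=10: L (options 9(W), 6(W), 4(W), 3(W) are all W)
n=11: W (go to 10, an L position)
n=12: W (go to 5, an L position)
n=13: L (options 12(W), 9(W), 7(W), 6(W) are all W)
n=14: W (go to 13, an L position)
n=15: L (options 14(W), 11(W), 9(W), 8(W) are all W)
n=16: W (go to 15, an L position)
n=17: W (go to 13, an L position)
n=18: L (options 17(W), 14(W), 12(W), 11(W) are all W)
n=19: W (go to 18, an L position)
n=20: W (go to 13, an L position)
n=21: W (go to 15, an L position)
n=22: W (go to 18, an L position)
n=23: L (options 22(W), 19(W), 17(W), 16(W) are all W)
n=24: W (go to 23, an L position)
L entries with 1 ≤ n ≤ 24 (n=0 is outside the asked range and is not counted): n = 2, 5, 10, 13, 15, 18, 23; that makes 7.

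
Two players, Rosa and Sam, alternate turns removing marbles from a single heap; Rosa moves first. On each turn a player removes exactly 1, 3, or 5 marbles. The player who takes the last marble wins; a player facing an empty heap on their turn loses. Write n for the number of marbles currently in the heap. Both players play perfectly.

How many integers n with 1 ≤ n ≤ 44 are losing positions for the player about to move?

22

Classify positions by backward induction: terminal positions (no move available) are L. From any other position, the mover wins iff some move reaches an L.
n=0: no move → L
n=1: W (go to 0, an L position)
n=2: L (sole option 1(W) is W)
n=3: W (go to 2, an L position)
n=4: L (options 3(W), 1(W) are all W)
n=5: W (go to 4, an L position)
n=6: L (options 5(W), 3(W), 1(W) are all W)
n=7: W (go to 6, an L position)
n=8: L (options 7(W), 5(W), 3(W) are all W)
n=9: W (go to 8, an L position)
n=10: L (options 9(W), 7(W), 5(W) are all W)
n=11: W (go to 10, an L position)
n=12: L (options 11(W), 9(W), 7(W) are all W)
n=13: W (go to 12, an L position)
n=14: L (options 13(W), 11(W), 9(W) are all W)
n=15: W (go to 14, an L position)
n=16: L (options 15(W), 13(W), 11(W) are all W)
n=17: W (go to 16, an L position)
n=18: L (options 17(W), 15(W), 13(W) are all W)
n=19: W (go to 18, an L position)
n=20: L (options 19(W), 17(W), 15(W) are all W)
n=21: W (go to 20, an L position)
n=22: L (options 21(W), 19(W), 17(W) are all W)
n=23: W (go to 22, an L position)
n=24: L (options 23(W), 21(W), 19(W) are all W)
n=25: W (go to 24, an L position)
n=26: L (options 25(W), 23(W), 21(W) are all W)
n=27: W (go to 26, an L position)
n=28: L (options 27(W), 25(W), 23(W) are all W)
n=29: W (go to 28, an L position)
n=30: L (options 29(W), 27(W), 25(W) are all W)
n=31: W (go to 30, an L position)
n=32: L (options 31(W), 29(W), 27(W) are all W)
n=33: W (go to 32, an L position)
n=34: L (options 33(W), 31(W), 29(W) are all W)
n=35: W (go to 34, an L position)
n=36: L (options 35(W), 33(W), 31(W) are all W)
n=37: W (go to 36, an L position)
n=38: L (options 37(W), 35(W), 33(W) are all W)
n=39: W (go to 38, an L position)
n=40: L (options 39(W), 37(W), 35(W) are all W)
n=41: W (go to 40, an L position)
n=42: L (options 41(W), 39(W), 37(W) are all W)
n=43: W (go to 42, an L position)
n=44: L (options 43(W), 41(W), 39(W) are all W)
L entries with 1 ≤ n ≤ 44 (n=0 is outside the asked range and is not counted): n = 2, 4, 6, 8, 10, 12, 14, 16, 18, 20, 22, 24, 26, 28, 30, 32, 34, 36, 38, 40, 42, 44; that makes 22.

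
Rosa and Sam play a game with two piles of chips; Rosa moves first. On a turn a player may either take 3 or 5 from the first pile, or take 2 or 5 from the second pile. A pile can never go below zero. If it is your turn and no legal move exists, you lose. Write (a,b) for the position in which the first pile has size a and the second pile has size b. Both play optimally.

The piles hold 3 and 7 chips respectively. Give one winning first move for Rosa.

Move to (0,7).

Use the standard recursion: the mover loses at a terminal position; elsewhere, the mover wins exactly when some move hands the opponent an L position.
No move ever increases a pile, so every position that can arise here has a ≤ 3 and b ≤ 7; it is enough to label the cells with 0 ≤ a ≤ 3 and 0 ≤ b ≤ 7.
Every move lowers a or b (never raises either), so fill the grid row by row in increasing a, and left to right within a row: each cell's successors are then already labelled.
      b=0  b=1  b=2  b=3  b=4  b=5  b=6  b=7
a=0:    L    L    W    W    L    W    W    L
a=1:    L    L    W    W    L    W    W    L
a=2:    L    L    W    W    L    W    W    L
a=3:    W    W    L    L    W    W    L    W
Cells with no legal move (terminal, hence L): (0,0), (0,1), (1,0), (1,1), (2,0), (2,1).
The remaining L cells, each justified by listing all of its moves:
(0,4): L (sole option (0,2)(W) is W)
(0,7): L (options (0,5)(W), (0,2)(W) are all W)
(1,4): L (sole option (1,2)(W) is W)
(1,7): L (options (1,5)(W), (1,2)(W) are all W)
(2,4): L (sole option (2,2)(W) is W)
(2,7): L (options (2,5)(W), (2,2)(W) are all W)
(3,2): L (options (0,2)(W), (3,0)(W) are all W)
(3,3): L (options (0,3)(W), (3,1)(W) are all W)
(3,6): L (options (0,6)(W), (3,4)(W), (3,1)(W) are all W)
Every other cell has at least one move into one of the L cells above, so it is W.
From (3,7), the L positions reachable in one move are: (0,7), (3,2). Any move reaching one of these is winning.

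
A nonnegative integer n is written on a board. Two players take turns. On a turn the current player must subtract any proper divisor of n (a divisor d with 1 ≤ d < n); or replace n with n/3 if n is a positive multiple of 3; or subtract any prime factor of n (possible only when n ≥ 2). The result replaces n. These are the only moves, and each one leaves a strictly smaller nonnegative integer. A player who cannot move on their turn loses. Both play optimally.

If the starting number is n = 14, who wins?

The second player wins.

Label each position W (a win for the player to move) or L (a loss). A position with no legal move is L; any other position is W exactly when some move reaches an L, and L when every move reaches a W.
n=0: no move → L
n=1: no move → L
n=2: can move to 0, which is L ⇒ W
n=3: can move to 0, which is L ⇒ W
n=4: moves to 2(W), 3(W); every one is W ⇒ L
n=5: can move to 0, which is L ⇒ W
n=6: can move to 4, which is L ⇒ W
n=7: can move to 0, which is L ⇒ W
n=8: can move to 4, which is L ⇒ W
n=9: moves to 3(W), 6(W), 8(W); every one is W ⇒ L
n=10: can move to 9, which is L ⇒ W
n=11: can move to 0, which is L ⇒ W
n=12: can move to 4, which is L ⇒ W
n=13: can move to 0, which is L ⇒ W
n=14: moves to 7(W), 12(W), 13(W); every one is W ⇒ L
Every move from 14 reaches a W position, so the mover loses.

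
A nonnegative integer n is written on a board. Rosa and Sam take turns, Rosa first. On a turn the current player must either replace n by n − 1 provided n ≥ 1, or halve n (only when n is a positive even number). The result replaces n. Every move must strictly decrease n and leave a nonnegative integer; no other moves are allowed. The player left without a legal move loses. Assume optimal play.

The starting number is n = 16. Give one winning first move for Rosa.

Positions with no move are L. A position that does have a move is losing for the player to move precisely when every available move leads to a winning position for the opponent. Fill in the labels:
n=0: no move → L
n=1: →0(L), so W
n=2: →1(W) only, which is W, so L
n=3: →2(L), so W
n=4: →2(L), so W
n=5: →4(W) only, which is W, so L
n=6: →5(L), so W
n=7: →6(W) only, which is W, so L
n=8: →7(L), so W
n=9: →8(W) only, which is W, so L
n=10: →5(L), so W
n=11: →10(W) only, which is W, so L
n=12: →11(L), so W
n=13: →12(W) only, which is W, so L
n=14: →7(L), so W
n=15: →14(W) only, which is W, so L
n=16: →15(L), so W
From 16, the L positions reachable in one move are: 15.

Move to 15.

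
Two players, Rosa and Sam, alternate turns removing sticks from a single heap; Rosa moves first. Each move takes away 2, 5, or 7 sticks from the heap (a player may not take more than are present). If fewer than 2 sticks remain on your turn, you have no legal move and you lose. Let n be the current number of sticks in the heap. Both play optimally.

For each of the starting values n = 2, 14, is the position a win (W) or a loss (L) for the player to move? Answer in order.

2: W, 14: L

Positions with no move are L. A position that does have a move is losing for the player to move precisely when every available move leads to a winning position for the opponent. Fill in the labels:
n=0: no move → L
n=1: no move → L
n=2: can move to 0, which is L ⇒ W
n=3: can move to 1, which is L ⇒ W
n=4: the only move is to 2(W), a W ⇒ L
n=5: can move to 0, which is L ⇒ W
n=6: can move to 4, which is L ⇒ W
n=7: can move to 0, which is L ⇒ W
n=8: can move to 1, which is L ⇒ W
n=9: can move to 4, which is L ⇒ W
n=10: moves to 8(W), 5(W), 3(W); every one is W ⇒ L
n=11: can move to 4, which is L ⇒ W
n=12: can move to 10, which is L ⇒ W
n=13: moves to 11(W), 8(W), 6(W); every one is W ⇒ L
n=14: moves to 12(W), 9(W), 7(W); every one is W ⇒ L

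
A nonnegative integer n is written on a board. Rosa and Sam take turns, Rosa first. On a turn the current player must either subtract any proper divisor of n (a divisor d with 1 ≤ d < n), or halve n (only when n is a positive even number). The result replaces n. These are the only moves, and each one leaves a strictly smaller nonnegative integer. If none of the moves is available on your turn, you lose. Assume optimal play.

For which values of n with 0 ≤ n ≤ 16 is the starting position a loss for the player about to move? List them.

Compute win/loss labels from the base case upward. A position with no move is L. Any other position is W if it can reach an L in one move, else L.
n=0: no move → L
n=1: no move → L
n=2: W (go to 1, an L position)
n=3: L (sole option 2(W) is W)
n=4: W (go to 3, an L position)
n=5: L (sole option 4(W) is W)
n=6: W (go to 3, an L position)
n=7: L (sole option 6(W) is W)
n=8: W (go to 7, an L position)
n=9: L (options 6(W), 8(W) are all W)
n=10: W (go to 5, an L position)
n=11: L (sole option 10(W) is W)
n=12: W (go to 9, an L position)
n=13: L (sole option 12(W) is W)
n=14: W (go to 7, an L position)
n=15: L (options 10(W), 12(W), 14(W) are all W)
n=16: W (go to 15, an L position)
The losing starting values of n are exactly the entries labelled L in this table (9 of them).

0, 1, 3, 5, 7, 9, 11, 13, 15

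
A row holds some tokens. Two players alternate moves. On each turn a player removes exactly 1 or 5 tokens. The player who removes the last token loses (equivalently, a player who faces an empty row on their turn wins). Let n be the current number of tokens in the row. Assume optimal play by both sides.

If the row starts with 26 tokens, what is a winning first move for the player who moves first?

Positions with no move are W. A position that does have a move is losing for the player to move precisely when every available move leads to a winning position for the opponent. Fill in the labels:
n=0: no move; the opponent has just taken the last token and therefore loses → W
n=1: only reaches 0(W), which is W → L
n=2: reaches L-position 1 → W
n=3: only reaches 2(W), which is W → L
n=4: reaches L-position 3 → W
n=5: only reaches 4(W), 0(W), all W → L
n=6: reaches L-position 5 → W
n=7: only reaches 6(W), 2(W), all W → L
n=8: reaches L-position 7 → W
n=9: only reaches 8(W), 4(W), all W → L
n=10: reaches L-position 9 → W
n=11: only reaches 10(W), 6(W), all W → L
n=12: reaches L-position 11 → W
n=13: only reaches 12(W), 8(W), all W → L
n=14: reaches L-position 13 → W
n=15: only reaches 14(W), 10(W), all W → L
n=16: reaches L-position 15 → W
n=17: only reaches 16(W), 12(W), all W → L
n=18: reaches L-position 17 → W
n=19: only reaches 18(W), 14(W), all W → L
n=20: reaches L-position 19 → W
n=21: only reaches 20(W), 16(W), all W → L
n=22: reaches L-position 21 → W
n=23: only reaches 22(W), 18(W), all W → L
n=24: reaches L-position 23 → W
n=25: only reaches 24(W), 20(W), all W → L
n=26: reaches L-position 25 → W
From 26, the L positions reachable in one move are: 25, 21. Any move reaching one of these is winning.

Remove 1, leaving 25.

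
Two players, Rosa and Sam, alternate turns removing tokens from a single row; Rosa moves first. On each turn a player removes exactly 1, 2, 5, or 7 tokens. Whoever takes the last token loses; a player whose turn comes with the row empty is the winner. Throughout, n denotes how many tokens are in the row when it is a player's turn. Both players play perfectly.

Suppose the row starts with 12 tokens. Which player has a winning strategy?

Rosa wins.

Use the standard recursion: the mover wins at a terminal position; elsewhere, the mover wins exactly when some move hands the opponent an L position.
n=0: no move; the opponent has just taken the last token and therefore loses → W
n=1: →0(W) only, which is W, so L
n=2: →1(L), so W
n=3: →1(L), so W
n=4: →3(W), 2(W) — all W, so L
n=5: →4(L), so W
n=6: →4(L), so W
n=7: →6(W), 5(W), 2(W), 0(W) — all W, so L
n=8: →7(L), so W
n=9: →7(L), so W
n=10: →9(W), 8(W), 5(W), 3(W) — all W, so L
n=11: →10(L), so W
n=12: →10(L), so W
From 12 Rosa can remove 2, leaving 10, reaching an L position.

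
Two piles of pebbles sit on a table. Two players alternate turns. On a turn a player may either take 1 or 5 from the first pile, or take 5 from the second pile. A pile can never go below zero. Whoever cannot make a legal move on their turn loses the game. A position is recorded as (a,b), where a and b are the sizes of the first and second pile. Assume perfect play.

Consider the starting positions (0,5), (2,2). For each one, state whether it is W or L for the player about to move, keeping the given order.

Compute win/loss labels from the base case upward. A position with no move is L. Any other position is W if it can reach an L in one move, else L.
No move ever increases a pile, so every position that can arise here has a ≤ 2 and b ≤ 5; it is enough to label the cells with 0 ≤ a ≤ 2 and 0 ≤ b ≤ 5.
Every move lowers a or b (never raises either), so fill the grid row by row in increasing a, and left to right within a row: each cell's successors are then already labelled.
      b=0  b=1  b=2  b=3  b=4  b=5
a=0:    L    L    L    L    L    W
a=1:    W    W    W    W    W    L
a=2:    L    L    L    L    L    W
Cells with no legal move (terminal, hence L): (0,0), (0,1), (0,2), (0,3), (0,4).
The remaining L cells, each justified by listing all of its moves:
(1,5): →(0,5)(W), (1,0)(W) — all W, so L
(2,0): →(1,0)(W) only, which is W, so L
(2,1): →(1,1)(W) only, which is W, so L
(2,2): →(1,2)(W) only, which is W, so L
(2,3): →(1,3)(W) only, which is W, so L
(2,4): →(1,4)(W) only, which is W, so L
Every other cell has at least one move into one of the L cells above, so it is W.
(0,5): the move to (0,0) reaches an L cell, so W
(2,2): one of the L cells justified above, so L

(0,5): W, (2,2): L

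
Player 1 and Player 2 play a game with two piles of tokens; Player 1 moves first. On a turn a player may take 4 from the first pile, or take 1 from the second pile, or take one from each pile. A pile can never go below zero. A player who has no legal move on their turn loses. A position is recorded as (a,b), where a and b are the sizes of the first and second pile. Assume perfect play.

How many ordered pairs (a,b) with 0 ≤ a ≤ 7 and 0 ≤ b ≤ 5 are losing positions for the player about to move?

21

Work bottom-up. With no move the player to move loses. Otherwise the position is W if at least one move leads to an L position for the opponent, and L if every move leads to a W.
Every move lowers a or b (never raises either), so fill the grid row by row in increasing a, and left to right within a row: each cell's successors are then already labelled.
      b=0  b=1  b=2  b=3  b=4  b=5
a=0:    L    W    L    W    L    W
a=1:    L    W    L    W    L    W
a=2:    L    W    L    W    L    W
a=3:    L    W    L    W    L    W
a=4:    W    W    W    W    W    W
a=5:    W    L    W    L    W    L
a=6:    W    L    W    L    W    L
a=7:    W    L    W    L    W    L
Cells with no legal move (terminal, hence L): (0,0), (1,0), (2,0), (3,0).
The remaining L cells, each justified by listing all of its moves:
(0,2): the only move is to (0,1)(W), a W ⇒ L
(0,4): the only move is to (0,3)(W), a W ⇒ L
(1,2): moves to (1,1)(W), (0,1)(W); every one is W ⇒ L
(1,4): moves to (1,3)(W), (0,3)(W); every one is W ⇒ L
(2,2): moves to (2,1)(W), (1,1)(W); every one is W ⇒ L
(2,4): moves to (2,3)(W), (1,3)(W); every one is W ⇒ L
(3,2): moves to (3,1)(W), (2,1)(W); every one is W ⇒ L
(3,4): moves to (3,3)(W), (2,3)(W); every one is W ⇒ L
(5,1): moves to (1,1)(W), (5,0)(W), (4,0)(W); every one is W ⇒ L
(5,3): moves to (1,3)(W), (5,2)(W), (4,2)(W); every one is W ⇒ L
(5,5): moves to (1,5)(W), (5,4)(W), (4,4)(W); every one is W ⇒ L
(6,1): moves to (2,1)(W), (6,0)(W), (5,0)(W); every one is W ⇒ L
(6,3): moves to (2,3)(W), (6,2)(W), (5,2)(W); every one is W ⇒ L
(6,5): moves to (2,5)(W), (6,4)(W), (5,4)(W); every one is W ⇒ L
(7,1): moves to (3,1)(W), (7,0)(W), (6,0)(W); every one is W ⇒ L
(7,3): moves to (3,3)(W), (7,2)(W), (6,2)(W); every one is W ⇒ L
(7,5): moves to (3,5)(W), (7,4)(W), (6,4)(W); every one is W ⇒ L
Every other cell has at least one move into one of the L cells above, so it is W.
L cells per row: a=0: 3, a=1: 3, a=2: 3, a=3: 3, a=4: 0, a=5: 3, a=6: 3, a=7: 3; total 21.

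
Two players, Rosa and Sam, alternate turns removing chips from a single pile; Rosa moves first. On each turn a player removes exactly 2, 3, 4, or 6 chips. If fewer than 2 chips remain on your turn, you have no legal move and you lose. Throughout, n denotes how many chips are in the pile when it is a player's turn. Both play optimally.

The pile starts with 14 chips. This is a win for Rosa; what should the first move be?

Remove 6, leaving 8.

Classify positions by backward induction: terminal positions (no move available) are L. From any other position, the mover wins iff some move reaches an L.
n=0: no move → L
n=1: no move → L
n=2: →0(L), so W
n=3: →1(L), so W
n=4: →1(L), so W
n=5: →1(L), so W
n=6: →0(L), so W
n=7: →1(L), so W
n=8: →6(W), 5(W), 4(W), 2(W) — all W, so L
n=9: →7(W), 6(W), 5(W), 3(W) — all W, so L
n=10: →8(L), so W
n=11: →9(L), so W
n=12: →9(L), so W
n=13: →9(L), so W
n=14: →8(L), so W
From 14, the L positions reachable in one move are: 8.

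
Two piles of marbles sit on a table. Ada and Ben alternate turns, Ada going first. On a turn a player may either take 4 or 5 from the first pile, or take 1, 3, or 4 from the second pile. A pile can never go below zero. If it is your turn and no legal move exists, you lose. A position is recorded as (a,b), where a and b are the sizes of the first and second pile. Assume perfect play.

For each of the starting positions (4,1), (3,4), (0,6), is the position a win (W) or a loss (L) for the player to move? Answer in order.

(4,1): L, (3,4): W, (0,6): W

Classify positions by backward induction: terminal positions (no move available) are L. From any other position, the mover wins iff some move reaches an L.
No move ever increases a pile, so every position that can arise here has a ≤ 4 and b ≤ 6; it is enough to label the cells with 0 ≤ a ≤ 4 and 0 ≤ b ≤ 6.
Every move lowers a or b (never raises either), so fill the grid row by row in increasing a, and left to right within a row: each cell's successors are then already labelled.
      b=0  b=1  b=2  b=3  b=4  b=5  b=6
a=0:    L    W    L    W    W    W    W
a=1:    L    W    L    W    W    W    W
a=2:    L    W    L    W    W    W    W
a=3:    L    W    L    W    W    W    W
a=4:    W    L    W    L    W    W    W
Cells with no legal move (terminal, hence L): (0,0), (1,0), (2,0), (3,0).
The remaining L cells, each justified by listing all of its moves:
(0,2): →(0,1)(W) only, which is W, so L
(1,2): →(1,1)(W) only, which is W, so L
(2,2): →(2,1)(W) only, which is W, so L
(3,2): →(3,1)(W) only, which is W, so L
(4,1): →(0,1)(W), (4,0)(W) — all W, so L
(4,3): →(0,3)(W), (4,2)(W), (4,0)(W) — all W, so L
Every other cell has at least one move into one of the L cells above, so it is W.
(4,1): one of the L cells justified above, so L
(3,4): the move to (3,0) reaches an L cell, so W
(0,6): the move to (0,2) reaches an L cell, so W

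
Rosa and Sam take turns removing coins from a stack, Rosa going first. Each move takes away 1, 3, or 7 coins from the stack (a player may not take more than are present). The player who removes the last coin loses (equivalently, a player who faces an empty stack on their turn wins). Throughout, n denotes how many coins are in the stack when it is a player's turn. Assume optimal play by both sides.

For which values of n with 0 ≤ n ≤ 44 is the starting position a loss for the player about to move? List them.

1, 3, 5, 7, 9, 11, 13, 15, 17, 19, 21, 23, 25, 27, 29, 31, 33, 35, 37, 39, 41, 43

Build the W/L table. Terminal = W. A non-terminal position is W if it has a move to some L; otherwise it is L.
n=0: no move; the opponent has just taken the last coin and therefore loses → W
n=1: →0(W) only, which is W, so L
n=2: →1(L), so W
n=3: →2(W), 0(W) — all W, so L
n=4: →3(L), so W
n=5: →4(W), 2(W) — all W, so L
n=6: →5(L), so W
n=7: →6(W), 4(W), 0(W) — all W, so L
n=8: →7(L), so W
n=9: →8(W), 6(W), 2(W) — all W, so L
n=10: →9(L), so W
n=11: →10(W), 8(W), 4(W) — all W, so L
n=12: →11(L), so W
n=13: →12(W), 10(W), 6(W) — all W, so L
n=14: →13(L), so W
n=15: →14(W), 12(W), 8(W) — all W, so L
n=16: →15(L), so W
n=17: →16(W), 14(W), 10(W) — all W, so L
n=18: →17(L), so W
n=19: →18(W), 16(W), 12(W) — all W, so L
n=20: →19(L), so W
n=21: →20(W), 18(W), 14(W) — all W, so L
n=22: →21(L), so W
n=23: →22(W), 20(W), 16(W) — all W, so L
n=24: →23(L), so W
n=25: →24(W), 22(W), 18(W) — all W, so L
n=26: →25(L), so W
n=27: →26(W), 24(W), 20(W) — all W, so L
n=28: →27(L), so W
n=29: →28(W), 26(W), 22(W) — all W, so L
n=30: →29(L), so W
n=31: →30(W), 28(W), 24(W) — all W, so L
n=32: →31(L), so W
n=33: →32(W), 30(W), 26(W) — all W, so L
n=34: →33(L), so W
n=35: →34(W), 32(W), 28(W) — all W, so L
n=36: →35(L), so W
n=37: →36(W), 34(W), 30(W) — all W, so L
n=38: →37(L), so W
n=39: →38(W), 36(W), 32(W) — all W, so L
n=40: →39(L), so W
n=41: →40(W), 38(W), 34(W) — all W, so L
n=42: →41(L), so W
n=43: →42(W), 40(W), 36(W) — all W, so L
n=44: →43(L), so W
The losing starting values of n are exactly the entries labelled L in this table (22 of them).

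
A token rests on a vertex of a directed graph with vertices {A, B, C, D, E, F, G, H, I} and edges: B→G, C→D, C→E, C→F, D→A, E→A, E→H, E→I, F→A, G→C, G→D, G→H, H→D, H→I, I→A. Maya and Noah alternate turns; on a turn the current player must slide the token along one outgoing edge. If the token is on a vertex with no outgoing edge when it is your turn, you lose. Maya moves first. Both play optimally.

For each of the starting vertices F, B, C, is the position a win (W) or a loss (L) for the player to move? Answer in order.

Compute win/loss labels from the base case upward. A position with no move is L. Any other position is W if it can reach an L in one move, else L.
Every edge goes from a vertex to one that appears earlier in the order A, F, D, I, H, E, C, G, B, so processing vertices in that order labels each vertex after all of its successors.
A: no outgoing edge → L
F: W (go to A, an L position)
D: W (go to A, an L position)
I: W (go to A, an L position)
H: L (options I(W), D(W) are all W)
E: W (go to H, an L position)
C: L (options E(W), D(W), F(W) are all W)
G: W (go to C, an L position)
B: L (sole option G(W) is W)

F: W, B: L, C: L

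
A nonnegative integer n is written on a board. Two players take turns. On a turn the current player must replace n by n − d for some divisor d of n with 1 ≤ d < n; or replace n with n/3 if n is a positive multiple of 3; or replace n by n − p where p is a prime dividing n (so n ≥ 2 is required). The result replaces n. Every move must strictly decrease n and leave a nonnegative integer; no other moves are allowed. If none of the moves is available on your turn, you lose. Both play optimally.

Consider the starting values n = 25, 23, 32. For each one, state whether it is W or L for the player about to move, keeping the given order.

25: W, 23: W, 32: L

Build the W/L table. Terminal = L. A non-terminal position is W if it has a move to some L; otherwise it is L.
n=0: no move → L
n=1: no move → L
n=2: →0(L), so W
n=3: →0(L), so W
n=4: →2(W), 3(W) — all W, so L
n=5: →0(L), so W
n=6: →4(L), so W
n=7: →0(L), so W
n=8: →4(L), so W
n=9: →3(W), 6(W), 8(W) — all W, so L
n=10: →9(L), so W
n=11: →0(L), so W
n=12: →4(L), so W
n=13: →0(L), so W
n=14: →7(W), 12(W), 13(W) — all W, so L
n=15: →14(L), so W
n=16: →14(L), so W
n=17: →0(L), so W
n=18: →9(L), so W
n=19: →0(L), so W
n=20: →10(W), 15(W), 16(W), 18(W), 19(W) — all W, so L
n=21: →14(L), so W
n=22: →20(L), so W
n=23: →0(L), so W
n=24: →20(L), so W
n=25: →20(L), so W
n=26: →13(W), 24(W), 25(W) — all W, so L
n=27: →9(L), so W
n=28: →14(L), so W
n=29: →0(L), so W
n=30: →20(L), so W
n=31: →0(L), so W
n=32: →16(W), 24(W), 28(W), 30(W), 31(W) — all W, so L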